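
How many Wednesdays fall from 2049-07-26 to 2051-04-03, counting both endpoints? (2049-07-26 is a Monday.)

88

2049-07-26 is a Monday; the first Wednesday on or after it is 2049-07-28 (2 days later).
From 2049-07-28 to 2051-04-03: 156 + 365 + 93 = 614 days (rest of 2049, 2050, to 2051-04-03 in 2051).
614 ÷ 7 = 87 full weeks with remainder 5, so 87 more Wednesdays after the first → 88.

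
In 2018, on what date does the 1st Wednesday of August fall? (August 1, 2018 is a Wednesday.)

August 2018 begins on a Wednesday, so the first Wednesday is August 1.

August 1, 2018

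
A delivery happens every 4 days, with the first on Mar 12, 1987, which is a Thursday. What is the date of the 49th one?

Sep 20, 1987

The 49th occurrence is 48 intervals after the first: 48 × 4 = 192 days after Mar 12, 1987.
Mar has 31 days — 19 days to the end of Mar leaves 173.
Apr has 30 days (143 left).
May has 31 days (112 left).
Jun has 30 days (82 left).
Jul has 31 days (51 left).
Aug has 31 days (20 left).
20 days into Sep → Sep 20, 1987.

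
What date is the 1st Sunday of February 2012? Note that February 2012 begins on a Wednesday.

5 February 2012

February 2012 begins on a Wednesday, so the first Sunday is February 5 (4 days later).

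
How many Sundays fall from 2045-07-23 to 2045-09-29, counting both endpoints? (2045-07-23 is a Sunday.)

2045-07-23 is a Sunday; the first Sunday on or after it is 2045-07-23.
From 2045-07-23 to 2045-09-29: 8 + 31 + 29 = 68 days (rest of July, August, September).
68 ÷ 7 = 9 full weeks with remainder 5, so 9 more Sundays after the first → 10.

10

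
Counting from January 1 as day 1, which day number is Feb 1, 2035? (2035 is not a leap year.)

32

Days in months before Feb: 31 = 31.
Plus 1 day into Feb → day 32.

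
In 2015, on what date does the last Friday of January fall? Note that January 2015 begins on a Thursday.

2015-01-30

January 2015 begins on a Thursday, so the first Friday is January 2 (1 day later).
January 2015 has 31 days. Adding weeks: 2, 9, 16, 23, 30 — the last one ≤ 31 is the 30th.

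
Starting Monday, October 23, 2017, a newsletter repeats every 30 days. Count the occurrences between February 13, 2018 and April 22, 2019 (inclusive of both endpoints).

15

Occurrences land 30·i days after October 23, 2017 for i = 0, 1, 2, …
February 13, 2018 is 113 days after the start; 113 ÷ 30 = 3 remainder 23; since the remainder is 23, round up to i = 4. First occurrence in the window: #5 on February 20, 2018 (4×30 = 120 days in).
April 22, 2019 is 546 days after the start; 546 ÷ 30 = 18 remainder 6. Last occurrence in the window: #19 on April 16, 2019.
Occurrences #5 through #19: 15 in total.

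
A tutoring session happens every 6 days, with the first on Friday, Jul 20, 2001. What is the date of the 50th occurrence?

The 50th occurrence is 49 intervals after the first: 49 × 6 = 294 days after Jul 20, 2001.
Jul has 31 days — 11 days to the end of Jul leaves 283.
Aug has 31 days (252 left).
Sep has 30 days (222 left).
Oct has 31 days (191 left).
Nov has 30 days (161 left).
Dec has 31 days (130 left).
Jan has 31 days (99 left).
Feb has 28 days (71 left).
Mar has 31 days (40 left).
Apr has 30 days (10 left).
10 days into May → May 10, 2002.

May 10, 2002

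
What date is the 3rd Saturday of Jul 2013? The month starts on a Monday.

Jul 20, 2013

Jul 2013 begins on a Monday, so the first Saturday is Jul 6 (5 days later).
The 3rd Saturday is 2 weeks later: 6 + 14 = 20.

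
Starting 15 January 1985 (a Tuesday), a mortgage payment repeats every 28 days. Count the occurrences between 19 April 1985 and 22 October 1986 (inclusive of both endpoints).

20

Occurrences land 28·i days after 15 January 1985 for i = 0, 1, 2, …
19 April 1985 is 94 days after the start; 94 ÷ 28 = 3 remainder 10; since the remainder is 10, round up to i = 4. First occurrence in the window: #5 on 7 May 1985 (4×28 = 112 days in).
22 October 1986 is 645 days after the start; 645 ÷ 28 = 23 remainder 1. Last occurrence in the window: #24 on 21 October 1986.
Occurrences #5 through #24: 20 in total.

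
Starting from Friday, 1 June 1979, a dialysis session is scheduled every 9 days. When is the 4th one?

28 June 1979

The 4th occurrence is 3 intervals after the first: 3 × 9 = 27 days after 1 June 1979.
27 days later is 28 June 1979.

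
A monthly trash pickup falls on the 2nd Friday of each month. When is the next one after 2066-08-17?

2066-09-10

August 2066 starts on a Sunday; its first Friday is the 6th, so the 2nd Friday is the 13th — 2066-08-13.
That is not after 2066-08-17, so look at September 2066.
September 2066 starts on a Wednesday; its first Friday is the 3rd, so the 2nd Friday is the 10th — 2066-09-10.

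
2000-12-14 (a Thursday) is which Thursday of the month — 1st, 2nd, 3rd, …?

2nd

Day 14 falls in week ⌈14/7⌉ of the month.
Days 1–7 hold the 1st Thursday, 8–14 the 2nd, 15–21 the 3rd, 22–28 the 4th, 29–31 the 5th.
14 is in the range for the 2nd.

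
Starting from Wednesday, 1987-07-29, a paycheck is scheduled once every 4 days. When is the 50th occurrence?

1988-02-10

The 50th occurrence is 49 intervals after the first: 49 × 4 = 196 days after 1987-07-29.
July has 31 days — 2 days to the end of July leaves 194.
August has 31 days (163 left).
September has 30 days (133 left).
October has 31 days (102 left).
November has 30 days (72 left).
December has 31 days (41 left).
January has 31 days (10 left).
10 days into February → 1988-02-10.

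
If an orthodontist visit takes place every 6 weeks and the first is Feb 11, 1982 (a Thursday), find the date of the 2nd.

Mar 25, 1982

The 2nd occurrence is 1 interval after the first: 1 × 42 = 42 days after Feb 11, 1982.
Feb has 28 days — 17 days to the end of Feb leaves 25.
25 days into Mar → Mar 25, 1982.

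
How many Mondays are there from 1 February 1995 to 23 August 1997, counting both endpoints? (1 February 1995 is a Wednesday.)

1 February 1995 is a Wednesday; the first Monday on or after it is 6 February 1995 (5 days later).
From 6 February 1995 to 23 August 1997: 328 + 366 + 235 = 929 days (rest of 1995, 1996, to 23 August 1997 in 1997).
929 ÷ 7 = 132 full weeks with remainder 5, so 132 more Mondays after the first → 133.

133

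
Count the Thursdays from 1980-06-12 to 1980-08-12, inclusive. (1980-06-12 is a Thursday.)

1980-06-12 is a Thursday; the first Thursday on or after it is 1980-06-12.
From 1980-06-12 to 1980-08-12: 18 + 31 + 12 = 61 days (rest of June, July, August).
61 ÷ 7 = 8 full weeks with remainder 5, so 8 more Thursdays after the first → 9.

9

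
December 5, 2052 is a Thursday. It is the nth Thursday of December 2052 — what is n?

1st

Day 5 falls in week ⌈5/7⌉ of the month.
Days 1–7 hold the 1st Thursday, 8–14 the 2nd, 15–21 the 3rd, 22–28 the 4th, 29–31 the 5th.
5 is in the range for the 1st.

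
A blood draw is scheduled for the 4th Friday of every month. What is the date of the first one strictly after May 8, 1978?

May 1978 starts on a Monday; its first Friday is the 5th, so the 4th Friday is the 26th — May 26, 1978.
May 26, 1978 is after May 8, 1978, so that is the next one.

May 26, 1978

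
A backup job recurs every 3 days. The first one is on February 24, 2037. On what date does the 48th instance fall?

The 48th occurrence is 47 intervals after the first: 47 × 3 = 141 days after February 24, 2037.
February has 28 days — 4 days to the end of February leaves 137.
March has 31 days (106 left).
April has 30 days (76 left).
May has 31 days (45 left).
June has 30 days (15 left).
15 days into July → July 15, 2037.

July 15, 2037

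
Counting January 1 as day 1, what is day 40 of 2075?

Jan has 31 days (40 − 31 = 9 remain).
9 into Feb → Feb 9.

Feb 9, 2075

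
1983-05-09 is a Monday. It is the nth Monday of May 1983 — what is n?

2nd

Day 9 falls in week ⌈9/7⌉ of the month.
Days 1–7 hold the 1st Monday, 8–14 the 2nd, 15–21 the 3rd, 22–28 the 4th, 29–31 the 5th.
9 is in the range for the 2nd.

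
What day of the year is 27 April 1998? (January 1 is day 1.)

117

Days in months before April: 31 + 28 + 31 = 90.
Plus 27 days into April → day 117.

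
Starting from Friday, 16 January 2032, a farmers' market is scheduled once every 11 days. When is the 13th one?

The 13th occurrence is 12 intervals after the first: 12 × 11 = 132 days after 16 January 2032.
January has 31 days — 15 days to the end of January leaves 117.
February has 29 days (88 left).
March has 31 days (57 left).
April has 30 days (27 left).
27 days into May → 27 May 2032.

27 May 2032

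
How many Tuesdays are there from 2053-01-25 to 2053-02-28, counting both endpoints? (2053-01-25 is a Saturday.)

2053-01-25 is a Saturday; the first Tuesday on or after it is 2053-01-28 (3 days later).
From 2053-01-28 to 2053-02-28: 3 + 28 = 31 days (rest of January, February).
31 ÷ 7 = 4 full weeks with remainder 3, so 4 more Tuesdays after the first → 5.

5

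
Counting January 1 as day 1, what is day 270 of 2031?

September 27, 2031

January has 31 days (270 − 31 = 239 remain).
February has 28 days (239 − 28 = 211 remain).
March has 31 days (211 − 31 = 180 remain).
April has 30 days (180 − 30 = 150 remain).
May has 31 days (150 − 31 = 119 remain).
June has 30 days (119 − 30 = 89 remain).
July has 31 days (89 − 31 = 58 remain).
August has 31 days (58 − 31 = 27 remain).
27 into September → September 27.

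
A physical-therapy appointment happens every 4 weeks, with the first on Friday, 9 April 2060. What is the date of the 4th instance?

The 4th occurrence is 3 intervals after the first: 3 × 28 = 84 days after 9 April 2060.
April has 30 days — 21 days to the end of April leaves 63.
May has 31 days (32 left).
June has 30 days (2 left).
2 days into July → 2 July 2060.

2 July 2060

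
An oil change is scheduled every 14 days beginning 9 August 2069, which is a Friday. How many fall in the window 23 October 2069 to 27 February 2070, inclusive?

9

Occurrences land 14·i days after 9 August 2069 for i = 0, 1, 2, …
23 October 2069 is 75 days after the start; 75 ÷ 14 = 5 remainder 5; since the remainder is 5, round up to i = 6. First occurrence in the window: #7 on 1 November 2069 (6×14 = 84 days in).
27 February 2070 is 202 days after the start; 202 ÷ 14 = 14 remainder 6. Last occurrence in the window: #15 on 21 February 2070.
Occurrences #7 through #15: 9 in total.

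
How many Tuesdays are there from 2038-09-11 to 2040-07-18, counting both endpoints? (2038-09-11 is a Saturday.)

97

2038-09-11 is a Saturday; the first Tuesday on or after it is 2038-09-14 (3 days later).
From 2038-09-14 to 2040-07-18: 108 + 365 + 200 = 673 days (rest of 2038, 2039, to 2040-07-18 in 2040).
673 ÷ 7 = 96 full weeks with remainder 1, so 96 more Tuesdays after the first → 97.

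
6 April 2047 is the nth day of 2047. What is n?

96

Days in months before April: 31 + 28 + 31 = 90.
Plus 6 days into April → day 96.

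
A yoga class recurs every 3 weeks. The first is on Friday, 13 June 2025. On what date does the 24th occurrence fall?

9 October 2026

The 24th occurrence is 23 intervals after the first: 23 × 21 = 483 days after 13 June 2025.
June has 30 days — 17 days to the end of June leaves 466.
From end of June to end of 2025 is 184 days (282 left).
January has 31 days (251 left).
February has 28 days (223 left).
March has 31 days (192 left).
April has 30 days (162 left).
May has 31 days (131 left).
June has 30 days (101 left).
July has 31 days (70 left).
August has 31 days (39 left).
September has 30 days (9 left).
9 days into October → 9 October 2026.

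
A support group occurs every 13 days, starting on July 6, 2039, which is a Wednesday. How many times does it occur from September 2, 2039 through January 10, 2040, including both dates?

10

Occurrences land 13·i days after July 6, 2039 for i = 0, 1, 2, …
September 2, 2039 is 58 days after the start; 58 ÷ 13 = 4 remainder 6; since the remainder is 6, round up to i = 5. First occurrence in the window: #6 on September 9, 2039 (5×13 = 65 days in).
January 10, 2040 is 188 days after the start; 188 ÷ 13 = 14 remainder 6. Last occurrence in the window: #15 on January 4, 2040.
Occurrences #6 through #15: 10 in total.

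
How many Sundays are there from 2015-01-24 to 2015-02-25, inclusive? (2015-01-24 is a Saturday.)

2015-01-24 is a Saturday; the first Sunday on or after it is 2015-01-25 (1 day later).
From 2015-01-25 to 2015-02-25: 6 + 25 = 31 days (rest of January, February).
31 ÷ 7 = 4 full weeks with remainder 3, so 4 more Sundays after the first → 5.

5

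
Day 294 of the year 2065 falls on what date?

21 October 2065

January has 31 days (294 − 31 = 263 remain).
February has 28 days (263 − 28 = 235 remain).
March has 31 days (235 − 31 = 204 remain).
April has 30 days (204 − 30 = 174 remain).
May has 31 days (174 − 31 = 143 remain).
June has 30 days (143 − 30 = 113 remain).
July has 31 days (113 − 31 = 82 remain).
August has 31 days (82 − 31 = 51 remain).
September has 30 days (51 − 30 = 21 remain).
21 into October → October 21.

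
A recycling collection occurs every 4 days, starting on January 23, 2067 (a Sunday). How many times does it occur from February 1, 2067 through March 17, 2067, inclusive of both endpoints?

11

Occurrences land 4·i days after January 23, 2067 for i = 0, 1, 2, …
February 1, 2067 is 9 days after the start; 9 ÷ 4 = 2 remainder 1; since the remainder is 1, round up to i = 3. First occurrence in the window: #4 on February 4, 2067 (3×4 = 12 days in).
March 17, 2067 is 53 days after the start; 53 ÷ 4 = 13 remainder 1. Last occurrence in the window: #14 on March 16, 2067.
Occurrences #4 through #14: 11 in total.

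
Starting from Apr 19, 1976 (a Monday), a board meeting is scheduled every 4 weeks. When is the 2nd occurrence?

The 2nd occurrence is 1 interval after the first: 1 × 28 = 28 days after Apr 19, 1976.
Apr has 30 days — 11 days to the end of Apr leaves 17.
17 days into May → May 17, 1976.

May 17, 1976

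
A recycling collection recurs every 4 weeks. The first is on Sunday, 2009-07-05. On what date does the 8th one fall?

2010-01-17

The 8th occurrence is 7 intervals after the first: 7 × 28 = 196 days after 2009-07-05.
July has 31 days — 26 days to the end of July leaves 170.
August has 31 days (139 left).
September has 30 days (109 left).
October has 31 days (78 left).
November has 30 days (48 left).
December has 31 days (17 left).
17 days into January → 2010-01-17.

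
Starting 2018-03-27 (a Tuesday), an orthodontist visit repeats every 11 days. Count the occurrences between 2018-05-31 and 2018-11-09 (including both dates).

15

Occurrences land 11·i days after 2018-03-27 for i = 0, 1, 2, …
2018-05-31 is 65 days after the start; 65 ÷ 11 = 5 remainder 10; since the remainder is 10, round up to i = 6. First occurrence in the window: #7 on 2018-06-01 (6×11 = 66 days in).
2018-11-09 is 227 days after the start; 227 ÷ 11 = 20 remainder 7. Last occurrence in the window: #21 on 2018-11-02.
Occurrences #7 through #21: 15 in total.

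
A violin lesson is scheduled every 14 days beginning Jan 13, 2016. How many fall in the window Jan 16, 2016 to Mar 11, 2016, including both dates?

4

Occurrences land 14·i days after Jan 13, 2016 for i = 0, 1, 2, …
Jan 16, 2016 is 3 days after the start; 3 ÷ 14 = 0 remainder 3; since the remainder is 3, round up to i = 1. First occurrence in the window: #2 on Jan 27, 2016 (1×14 = 14 days in).
Mar 11, 2016 is 58 days after the start; 58 ÷ 14 = 4 remainder 2. Last occurrence in the window: #5 on Mar 9, 2016.
Occurrences #2 through #5: 4 in total.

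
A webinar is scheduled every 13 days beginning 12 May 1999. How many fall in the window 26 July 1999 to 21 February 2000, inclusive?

Occurrences land 13·i days after 12 May 1999 for i = 0, 1, 2, …
26 July 1999 is 75 days after the start; 75 ÷ 13 = 5 remainder 10; since the remainder is 10, round up to i = 6. First occurrence in the window: #7 on 29 July 1999 (6×13 = 78 days in).
21 February 2000 is 285 days after the start; 285 ÷ 13 = 21 remainder 12. Last occurrence in the window: #22 on 9 February 2000.
Occurrences #7 through #22: 16 in total.

16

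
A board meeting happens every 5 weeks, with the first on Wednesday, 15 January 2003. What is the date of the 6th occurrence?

The 6th occurrence is 5 intervals after the first: 5 × 35 = 175 days after 15 January 2003.
January has 31 days — 16 days to the end of January leaves 159.
February has 28 days (131 left).
March has 31 days (100 left).
April has 30 days (70 left).
May has 31 days (39 left).
June has 30 days (9 left).
9 days into July → 9 July 2003.

9 July 2003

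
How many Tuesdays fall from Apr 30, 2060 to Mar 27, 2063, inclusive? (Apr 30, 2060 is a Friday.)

152

Apr 30, 2060 is a Friday; the first Tuesday on or after it is May 4, 2060 (4 days later).
From May 4, 2060 to Mar 27, 2063: 241 + 365 + 365 + 86 = 1057 days (rest of 2060, 2061, 2062, to Mar 27, 2063 in 2063).
1057 ÷ 7 = 151 full weeks with remainder 0, so 151 more Tuesdays after the first → 152.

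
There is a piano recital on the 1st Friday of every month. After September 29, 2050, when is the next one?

October 7, 2050

September 2050 starts on a Thursday, so its 1st Friday is September 2, 2050 (1 day in).
That is not after September 29, 2050, so look at October 2050.
October 2050 starts on a Saturday, so its 1st Friday is October 7, 2050 (6 days in).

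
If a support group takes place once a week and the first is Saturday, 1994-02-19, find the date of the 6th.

The 6th occurrence is 5 intervals after the first: 5 × 7 = 35 days after 1994-02-19.
February has 28 days — 9 days to the end of February leaves 26.
26 days into March → 1994-03-26.

1994-03-26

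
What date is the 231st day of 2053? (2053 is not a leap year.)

August 19, 2053

January has 31 days (231 − 31 = 200 remain).
February has 28 days (200 − 28 = 172 remain).
March has 31 days (172 − 31 = 141 remain).
April has 30 days (141 − 30 = 111 remain).
May has 31 days (111 − 31 = 80 remain).
June has 30 days (80 − 30 = 50 remain).
July has 31 days (50 − 31 = 19 remain).
19 into August → August 19.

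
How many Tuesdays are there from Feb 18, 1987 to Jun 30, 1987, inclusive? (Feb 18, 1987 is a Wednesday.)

19

Feb 18, 1987 is a Wednesday; the first Tuesday on or after it is Feb 24, 1987 (6 days later).
From Feb 24, 1987 to Jun 30, 1987: 4 + 31 + 30 + 31 + 30 = 126 days (rest of Feb, Mar, Apr, May, Jun).
126 ÷ 7 = 18 full weeks with remainder 0, so 18 more Tuesdays after the first → 19.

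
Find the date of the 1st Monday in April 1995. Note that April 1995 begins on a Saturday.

3 April 1995

April 1995 begins on a Saturday, so the first Monday is April 3 (2 days later).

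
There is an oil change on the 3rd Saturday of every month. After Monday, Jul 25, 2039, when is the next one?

Jul 2039 starts on a Friday; its first Saturday is the 2nd, so the 3rd Saturday is the 16th — Jul 16, 2039.
That is not after Jul 25, 2039, so look at Aug 2039.
Aug 2039 starts on a Monday; its first Saturday is the 6th, so the 3rd Saturday is the 20th — Aug 20, 2039.

Aug 20, 2039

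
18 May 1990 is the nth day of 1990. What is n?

138

Days in months before May: 31 + 28 + 31 + 30 = 120.
Plus 18 days into May → day 138.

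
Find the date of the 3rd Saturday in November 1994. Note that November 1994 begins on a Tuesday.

November 1994 begins on a Tuesday, so the first Saturday is November 5 (4 days later).
The 3rd Saturday is 2 weeks later: 5 + 14 = 19.

November 19, 1994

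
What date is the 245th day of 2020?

1 September 2020

January has 31 days (245 − 31 = 214 remain).
February has 29 days (214 − 29 = 185 remain).
March has 31 days (185 − 31 = 154 remain).
April has 30 days (154 − 30 = 124 remain).
May has 31 days (124 − 31 = 93 remain).
June has 30 days (93 − 30 = 63 remain).
July has 31 days (63 − 31 = 32 remain).
August has 31 days (32 − 31 = 1 remain).
1 into September → September 1.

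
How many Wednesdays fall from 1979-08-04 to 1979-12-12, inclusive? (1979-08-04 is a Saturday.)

1979-08-04 is a Saturday; the first Wednesday on or after it is 1979-08-08 (4 days later).
From 1979-08-08 to 1979-12-12: 23 + 30 + 31 + 30 + 12 = 126 days (rest of August, September, October, November, December).
126 ÷ 7 = 18 full weeks with remainder 0, so 18 more Wednesdays after the first → 19.

19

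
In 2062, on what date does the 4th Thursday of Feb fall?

Feb 23, 2062

The first Thursday of Feb 2062 is Feb 2.
The 4th Thursday is 3 weeks later: 2 + 21 = 23.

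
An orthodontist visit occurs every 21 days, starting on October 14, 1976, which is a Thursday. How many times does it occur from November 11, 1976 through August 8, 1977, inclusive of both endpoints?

Occurrences land 21·i days after October 14, 1976 for i = 0, 1, 2, …
November 11, 1976 is 28 days after the start; 28 ÷ 21 = 1 remainder 7; since the remainder is 7, round up to i = 2. First occurrence in the window: #3 on November 25, 1976 (2×21 = 42 days in).
August 8, 1977 is 298 days after the start; 298 ÷ 21 = 14 remainder 4. Last occurrence in the window: #15 on August 4, 1977.
Occurrences #3 through #15: 13 in total.

13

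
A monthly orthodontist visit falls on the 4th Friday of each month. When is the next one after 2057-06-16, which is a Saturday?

2057-06-22

June 2057 starts on a Friday; its first Friday is the 1st, so the 4th Friday is the 22nd — 2057-06-22.
2057-06-22 is after 2057-06-16, so that is the next one.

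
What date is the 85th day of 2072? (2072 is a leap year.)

March 25, 2072

January has 31 days (85 − 31 = 54 remain).
February has 29 days (54 − 29 = 25 remain).
25 into March → March 25.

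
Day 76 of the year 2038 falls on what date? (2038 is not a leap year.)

2038-03-17

January has 31 days (76 − 31 = 45 remain).
February has 28 days (45 − 28 = 17 remain).
17 into March → March 17.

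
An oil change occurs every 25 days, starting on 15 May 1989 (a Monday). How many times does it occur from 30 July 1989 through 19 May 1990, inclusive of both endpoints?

Occurrences land 25·i days after 15 May 1989 for i = 0, 1, 2, …
30 July 1989 is 76 days after the start; 76 ÷ 25 = 3 remainder 1; since the remainder is 1, round up to i = 4. First occurrence in the window: #5 on 23 August 1989 (4×25 = 100 days in).
19 May 1990 is 369 days after the start; 369 ÷ 25 = 14 remainder 19. Last occurrence in the window: #15 on 30 April 1990.
Occurrences #5 through #15: 11 in total.

11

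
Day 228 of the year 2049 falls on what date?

Jan has 31 days (228 − 31 = 197 remain).
Feb has 28 days (197 − 28 = 169 remain).
Mar has 31 days (169 − 31 = 138 remain).
Apr has 30 days (138 − 30 = 108 remain).
May has 31 days (108 − 31 = 77 remain).
Jun has 30 days (77 − 30 = 47 remain).
Jul has 31 days (47 − 31 = 16 remain).
16 into Aug → Aug 16.

Aug 16, 2049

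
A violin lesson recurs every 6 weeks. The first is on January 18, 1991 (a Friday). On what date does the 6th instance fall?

August 16, 1991

The 6th occurrence is 5 intervals after the first: 5 × 42 = 210 days after January 18, 1991.
January has 31 days — 13 days to the end of January leaves 197.
February has 28 days (169 left).
March has 31 days (138 left).
April has 30 days (108 left).
May has 31 days (77 left).
June has 30 days (47 left).
July has 31 days (16 left).
16 days into August → August 16, 1991.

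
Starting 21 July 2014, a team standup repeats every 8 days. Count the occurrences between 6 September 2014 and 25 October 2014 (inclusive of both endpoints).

Occurrences land 8·i days after 21 July 2014 for i = 0, 1, 2, …
6 September 2014 is 47 days after the start; 47 ÷ 8 = 5 remainder 7; since the remainder is 7, round up to i = 6. First occurrence in the window: #7 on 7 September 2014 (6×8 = 48 days in).
25 October 2014 is 96 days after the start; 96 ÷ 8 = 12 remainder 0. Last occurrence in the window: #13 on 25 October 2014.
Occurrences #7 through #13: 7 in total.

7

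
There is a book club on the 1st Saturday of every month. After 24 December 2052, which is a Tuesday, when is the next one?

4 January 2053

December 2052 starts on a Sunday, so its 1st Saturday is 7 December 2052 (6 days in).
That is not after 24 December 2052, so look at January 2053.
January 2053 starts on a Wednesday, so its 1st Saturday is 4 January 2053 (3 days in).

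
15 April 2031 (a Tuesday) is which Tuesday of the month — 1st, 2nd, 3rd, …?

3rd

Day 15 falls in week ⌈15/7⌉ of the month.
Days 1–7 hold the 1st Tuesday, 8–14 the 2nd, 15–21 the 3rd, 22–28 the 4th, 29–31 the 5th.
15 is in the range for the 3rd.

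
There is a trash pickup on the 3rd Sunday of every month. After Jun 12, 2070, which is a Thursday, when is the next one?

Jun 15, 2070

Jun 2070 starts on a Sunday; its first Sunday is the 1st, so the 3rd Sunday is the 15th — Jun 15, 2070.
Jun 15, 2070 is after Jun 12, 2070, so that is the next one.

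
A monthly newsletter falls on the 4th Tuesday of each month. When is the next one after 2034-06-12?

2034-06-27

June 2034 starts on a Thursday; its first Tuesday is the 6th, so the 4th Tuesday is the 27th — 2034-06-27.
2034-06-27 is after 2034-06-12, so that is the next one.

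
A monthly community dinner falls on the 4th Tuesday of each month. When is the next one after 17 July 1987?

July 1987 starts on a Wednesday; its first Tuesday is the 7th, so the 4th Tuesday is the 28th — 28 July 1987.
28 July 1987 is after 17 July 1987, so that is the next one.

28 July 1987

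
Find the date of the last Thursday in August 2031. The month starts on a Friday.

2031-08-28

August 2031 begins on a Friday, so the first Thursday is August 7 (6 days later).
August 2031 has 31 days. Adding weeks: 7, 14, 21, 28 — the last one ≤ 31 is the 28th.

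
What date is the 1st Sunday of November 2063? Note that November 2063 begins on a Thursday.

November 2063 begins on a Thursday, so the first Sunday is November 4 (3 days later).

2063-11-04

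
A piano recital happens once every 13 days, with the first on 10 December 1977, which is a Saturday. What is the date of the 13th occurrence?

The 13th occurrence is 12 intervals after the first: 12 × 13 = 156 days after 10 December 1977.
December has 31 days — 21 days to the end of December leaves 135.
January has 31 days (104 left).
February has 28 days (76 left).
March has 31 days (45 left).
April has 30 days (15 left).
15 days into May → 15 May 1978.

15 May 1978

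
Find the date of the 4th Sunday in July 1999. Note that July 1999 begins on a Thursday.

July 1999 begins on a Thursday, so the first Sunday is July 4 (3 days later).
The 4th Sunday is 3 weeks later: 4 + 21 = 25.

25 July 1999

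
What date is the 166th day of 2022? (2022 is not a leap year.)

January has 31 days (166 − 31 = 135 remain).
February has 28 days (135 − 28 = 107 remain).
March has 31 days (107 − 31 = 76 remain).
April has 30 days (76 − 30 = 46 remain).
May has 31 days (46 − 31 = 15 remain).
15 into June → June 15.

15 June 2022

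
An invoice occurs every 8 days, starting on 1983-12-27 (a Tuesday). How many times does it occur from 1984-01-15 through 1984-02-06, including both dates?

Occurrences land 8·i days after 1983-12-27 for i = 0, 1, 2, …
1984-01-15 is 19 days after the start; 19 ÷ 8 = 2 remainder 3; since the remainder is 3, round up to i = 3. First occurrence in the window: #4 on 1984-01-20 (3×8 = 24 days in).
1984-02-06 is 41 days after the start; 41 ÷ 8 = 5 remainder 1. Last occurrence in the window: #6 on 1984-02-05.
Occurrences #4 through #6: 3 in total.

3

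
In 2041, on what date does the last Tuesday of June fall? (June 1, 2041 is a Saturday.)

25 June 2041

June 2041 begins on a Saturday, so the first Tuesday is June 4 (3 days later).
June 2041 has 30 days. Adding weeks: 4, 11, 18, 25 — the last one ≤ 30 is the 25th.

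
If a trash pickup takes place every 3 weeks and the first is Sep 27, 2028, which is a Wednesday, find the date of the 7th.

Jan 31, 2029

The 7th occurrence is 6 intervals after the first: 6 × 21 = 126 days after Sep 27, 2028.
Sep has 30 days — 3 days to the end of Sep leaves 123.
Oct has 31 days (92 left).
Nov has 30 days (62 left).
Dec has 31 days (31 left).
31 days into Jan → Jan 31, 2029.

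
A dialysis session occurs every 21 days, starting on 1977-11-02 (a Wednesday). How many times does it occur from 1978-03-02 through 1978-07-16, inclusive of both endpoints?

Occurrences land 21·i days after 1977-11-02 for i = 0, 1, 2, …
1978-03-02 is 120 days after the start; 120 ÷ 21 = 5 remainder 15; since the remainder is 15, round up to i = 6. First occurrence in the window: #7 on 1978-03-08 (6×21 = 126 days in).
1978-07-16 is 256 days after the start; 256 ÷ 21 = 12 remainder 4. Last occurrence in the window: #13 on 1978-07-12.
Occurrences #7 through #13: 7 in total.

7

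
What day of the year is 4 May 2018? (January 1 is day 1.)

124

Days in months before May: 31 + 28 + 31 + 30 = 120.
Plus 4 days into May → day 124.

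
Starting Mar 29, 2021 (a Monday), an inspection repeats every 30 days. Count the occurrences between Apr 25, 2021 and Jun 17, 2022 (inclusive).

14

Occurrences land 30·i days after Mar 29, 2021 for i = 0, 1, 2, …
Apr 25, 2021 is 27 days after the start; 27 ÷ 30 = 0 remainder 27; since the remainder is 27, round up to i = 1. First occurrence in the window: #2 on Apr 28, 2021 (1×30 = 30 days in).
Jun 17, 2022 is 445 days after the start; 445 ÷ 30 = 14 remainder 25. Last occurrence in the window: #15 on May 23, 2022.
Occurrences #2 through #15: 14 in total.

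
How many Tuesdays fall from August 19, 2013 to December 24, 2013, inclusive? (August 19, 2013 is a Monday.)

August 19, 2013 is a Monday; the first Tuesday on or after it is August 20, 2013 (1 day later).
From August 20, 2013 to December 24, 2013: 11 + 30 + 31 + 30 + 24 = 126 days (rest of August, September, October, November, December).
126 ÷ 7 = 18 full weeks with remainder 0, so 18 more Tuesdays after the first → 19.

19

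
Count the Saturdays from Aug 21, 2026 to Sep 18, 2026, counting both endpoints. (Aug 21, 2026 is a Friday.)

4

Aug 21, 2026 is a Friday; the first Saturday on or after it is Aug 22, 2026 (1 day later).
From Aug 22, 2026 to Sep 18, 2026: 9 + 18 = 27 days (rest of Aug, Sep).
27 ÷ 7 = 3 full weeks with remainder 6, so 3 more Saturdays after the first → 4.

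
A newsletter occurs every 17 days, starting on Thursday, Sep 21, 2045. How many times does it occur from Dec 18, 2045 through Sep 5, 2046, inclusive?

15

Occurrences land 17·i days after Sep 21, 2045 for i = 0, 1, 2, …
Dec 18, 2045 is 88 days after the start; 88 ÷ 17 = 5 remainder 3; since the remainder is 3, round up to i = 6. First occurrence in the window: #7 on Jan 1, 2046 (6×17 = 102 days in).
Sep 5, 2046 is 349 days after the start; 349 ÷ 17 = 20 remainder 9. Last occurrence in the window: #21 on Aug 27, 2046.
Occurrences #7 through #21: 15 in total.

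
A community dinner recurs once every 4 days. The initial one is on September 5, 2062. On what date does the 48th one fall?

The 48th occurrence is 47 intervals after the first: 47 × 4 = 188 days after September 5, 2062.
September has 30 days — 25 days to the end of September leaves 163.
October has 31 days (132 left).
November has 30 days (102 left).
December has 31 days (71 left).
January has 31 days (40 left).
February has 28 days (12 left).
12 days into March → March 12, 2063.

March 12, 2063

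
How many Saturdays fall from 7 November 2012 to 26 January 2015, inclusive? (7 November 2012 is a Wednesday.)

7 November 2012 is a Wednesday; the first Saturday on or after it is 10 November 2012 (3 days later).
From 10 November 2012 to 26 January 2015: 51 + 365 + 365 + 26 = 807 days (rest of 2012, 2013, 2014, to 26 January 2015 in 2015).
807 ÷ 7 = 115 full weeks with remainder 2, so 115 more Saturdays after the first → 116.

116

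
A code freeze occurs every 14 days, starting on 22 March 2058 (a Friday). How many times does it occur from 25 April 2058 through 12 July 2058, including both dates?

6

Occurrences land 14·i days after 22 March 2058 for i = 0, 1, 2, …
25 April 2058 is 34 days after the start; 34 ÷ 14 = 2 remainder 6; since the remainder is 6, round up to i = 3. First occurrence in the window: #4 on 3 May 2058 (3×14 = 42 days in).
12 July 2058 is 112 days after the start; 112 ÷ 14 = 8 remainder 0. Last occurrence in the window: #9 on 12 July 2058.
Occurrences #4 through #9: 6 in total.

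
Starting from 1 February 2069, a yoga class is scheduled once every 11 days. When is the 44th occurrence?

20 May 2070

The 44th occurrence is 43 intervals after the first: 43 × 11 = 473 days after 1 February 2069.
February has 28 days — 27 days to the end of February leaves 446.
From end of February to end of 2069 is 306 days (140 left).
January has 31 days (109 left).
February has 28 days (81 left).
March has 31 days (50 left).
April has 30 days (20 left).
20 days into May → 20 May 2070.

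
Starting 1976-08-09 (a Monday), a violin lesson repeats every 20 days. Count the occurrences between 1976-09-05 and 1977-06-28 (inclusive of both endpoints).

15

Occurrences land 20·i days after 1976-08-09 for i = 0, 1, 2, …
1976-09-05 is 27 days after the start; 27 ÷ 20 = 1 remainder 7; since the remainder is 7, round up to i = 2. First occurrence in the window: #3 on 1976-09-18 (2×20 = 40 days in).
1977-06-28 is 323 days after the start; 323 ÷ 20 = 16 remainder 3. Last occurrence in the window: #17 on 1977-06-25.
Occurrences #3 through #17: 15 in total.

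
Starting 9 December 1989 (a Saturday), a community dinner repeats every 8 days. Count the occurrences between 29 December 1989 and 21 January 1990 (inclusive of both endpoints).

Occurrences land 8·i days after 9 December 1989 for i = 0, 1, 2, …
29 December 1989 is 20 days after the start; 20 ÷ 8 = 2 remainder 4; since the remainder is 4, round up to i = 3. First occurrence in the window: #4 on 2 January 1990 (3×8 = 24 days in).
21 January 1990 is 43 days after the start; 43 ÷ 8 = 5 remainder 3. Last occurrence in the window: #6 on 18 January 1990.
Occurrences #4 through #6: 3 in total.

3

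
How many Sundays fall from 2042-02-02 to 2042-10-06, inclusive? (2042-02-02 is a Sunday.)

36

2042-02-02 is a Sunday; the first Sunday on or after it is 2042-02-02.
From 2042-02-02 to 2042-10-06: 26 + 31 + 30 + 31 + 30 + 31 + 31 + 30 + 6 = 246 days (rest of February, March, April, May, June, July, August, September, October).
246 ÷ 7 = 35 full weeks with remainder 1, so 35 more Sundays after the first → 36.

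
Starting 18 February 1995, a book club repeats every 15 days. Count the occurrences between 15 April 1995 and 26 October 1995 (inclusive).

Occurrences land 15·i days after 18 February 1995 for i = 0, 1, 2, …
15 April 1995 is 56 days after the start; 56 ÷ 15 = 3 remainder 11; since the remainder is 11, round up to i = 4. First occurrence in the window: #5 on 19 April 1995 (4×15 = 60 days in).
26 October 1995 is 250 days after the start; 250 ÷ 15 = 16 remainder 10. Last occurrence in the window: #17 on 16 October 1995.
Occurrences #5 through #17: 13 in total.

13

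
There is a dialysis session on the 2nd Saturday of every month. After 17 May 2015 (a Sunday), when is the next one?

13 June 2015

May 2015 starts on a Friday; its first Saturday is the 2nd, so the 2nd Saturday is the 9th — 9 May 2015.
That is not after 17 May 2015, so look at June 2015.
June 2015 starts on a Monday; its first Saturday is the 6th, so the 2nd Saturday is the 13th — 13 June 2015.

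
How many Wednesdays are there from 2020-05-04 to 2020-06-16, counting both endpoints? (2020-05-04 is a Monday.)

2020-05-04 is a Monday; the first Wednesday on or after it is 2020-05-06 (2 days later).
From 2020-05-06 to 2020-06-16: 25 + 16 = 41 days (rest of May, June).
41 ÷ 7 = 5 full weeks with remainder 6, so 5 more Wednesdays after the first → 6.

6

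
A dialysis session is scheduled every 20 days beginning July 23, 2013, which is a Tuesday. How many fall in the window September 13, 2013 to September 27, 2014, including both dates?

19

Occurrences land 20·i days after July 23, 2013 for i = 0, 1, 2, …
September 13, 2013 is 52 days after the start; 52 ÷ 20 = 2 remainder 12; since the remainder is 12, round up to i = 3. First occurrence in the window: #4 on September 21, 2013 (3×20 = 60 days in).
September 27, 2014 is 431 days after the start; 431 ÷ 20 = 21 remainder 11. Last occurrence in the window: #22 on September 16, 2014.
Occurrences #4 through #22: 19 in total.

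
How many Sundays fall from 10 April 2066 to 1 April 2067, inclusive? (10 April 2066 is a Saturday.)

10 April 2066 is a Saturday; the first Sunday on or after it is 11 April 2066 (1 day later).
From 11 April 2066 to 1 April 2067: 264 + 91 = 355 days (rest of 2066, to 1 April 2067 in 2067).
355 ÷ 7 = 50 full weeks with remainder 5, so 50 more Sundays after the first → 51.

51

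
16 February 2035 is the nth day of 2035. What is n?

Days in months before February: 31 = 31.
Plus 16 days into February → day 47.

47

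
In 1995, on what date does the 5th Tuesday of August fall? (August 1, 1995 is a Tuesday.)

August 1995 begins on a Tuesday, so the first Tuesday is August 1.
The 5th Tuesday is 4 weeks later: 1 + 28 = 29.

1995-08-29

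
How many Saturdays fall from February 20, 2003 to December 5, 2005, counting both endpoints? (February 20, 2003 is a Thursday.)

February 20, 2003 is a Thursday; the first Saturday on or after it is February 22, 2003 (2 days later).
From February 22, 2003 to December 5, 2005: 312 + 366 + 339 = 1017 days (rest of 2003, 2004, to December 5, 2005 in 2005).
1017 ÷ 7 = 145 full weeks with remainder 2, so 145 more Saturdays after the first → 146.

146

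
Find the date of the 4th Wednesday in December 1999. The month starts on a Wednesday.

22 December 1999

December 1999 begins on a Wednesday, so the first Wednesday is December 1.
The 4th Wednesday is 3 weeks later: 1 + 21 = 22.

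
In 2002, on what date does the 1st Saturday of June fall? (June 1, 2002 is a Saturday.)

June 2002 begins on a Saturday, so the first Saturday is June 1.

1 June 2002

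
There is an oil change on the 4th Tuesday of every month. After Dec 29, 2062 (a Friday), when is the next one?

Dec 2062 starts on a Friday; its first Tuesday is the 5th, so the 4th Tuesday is the 26th — Dec 26, 2062.
That is not after Dec 29, 2062, so look at Jan 2063.
Jan 2063 starts on a Monday; its first Tuesday is the 2nd, so the 4th Tuesday is the 23rd — Jan 23, 2063.

Jan 23, 2063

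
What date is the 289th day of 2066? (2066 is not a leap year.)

January has 31 days (289 − 31 = 258 remain).
February has 28 days (258 − 28 = 230 remain).
March has 31 days (230 − 31 = 199 remain).
April has 30 days (199 − 30 = 169 remain).
May has 31 days (169 − 31 = 138 remain).
June has 30 days (138 − 30 = 108 remain).
July has 31 days (108 − 31 = 77 remain).
August has 31 days (77 − 31 = 46 remain).
September has 30 days (46 − 30 = 16 remain).
16 into October → October 16.

16 October 2066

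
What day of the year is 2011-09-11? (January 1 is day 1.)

254

Days in months before September: 31 + 28 + 31 + 30 + 31 + 30 + 31 + 31 = 243.
Plus 11 days into September → day 254.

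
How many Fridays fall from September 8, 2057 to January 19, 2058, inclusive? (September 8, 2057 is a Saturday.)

19

September 8, 2057 is a Saturday; the first Friday on or after it is September 14, 2057 (6 days later).
From September 14, 2057 to January 19, 2058: 16 + 31 + 30 + 31 + 19 = 127 days (rest of September, October, November, December, January).
127 ÷ 7 = 18 full weeks with remainder 1, so 18 more Fridays after the first → 19.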